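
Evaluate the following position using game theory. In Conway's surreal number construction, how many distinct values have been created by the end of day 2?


Day 0: {|} = 0 is born. Count = 1.
Day n: the number of surreal numbers born by day n is 2^(n+1) - 1.
By day 0: 2^1 - 1 = 1
By day 1: 2^2 - 1 = 3
By day 2: 2^3 - 1 = 7
By day 2: 7 surreal numbers.

7


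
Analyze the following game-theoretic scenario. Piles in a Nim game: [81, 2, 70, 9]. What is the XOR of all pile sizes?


We need the XOR (exclusive or) of all pile sizes.
After XOR-ing pile 1 (size 81): 0 XOR 81 = 81
After XOR-ing pile 2 (size 2): 81 XOR 2 = 83
After XOR-ing pile 3 (size 70): 83 XOR 70 = 21
After XOR-ing pile 4 (size 9): 21 XOR 9 = 28
The Nim-value of this position is 28.

28


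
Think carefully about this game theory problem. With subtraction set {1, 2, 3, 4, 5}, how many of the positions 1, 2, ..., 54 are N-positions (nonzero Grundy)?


Subtraction set S = {1, 2, 3, 4, 5}, so G(n) = n mod 6.
G(n) = 0 when n is a multiple of 6.
Multiples of 6 in [1, 54]: 9
N-positions (nonzero Grundy) = 54 - 9 = 45

45


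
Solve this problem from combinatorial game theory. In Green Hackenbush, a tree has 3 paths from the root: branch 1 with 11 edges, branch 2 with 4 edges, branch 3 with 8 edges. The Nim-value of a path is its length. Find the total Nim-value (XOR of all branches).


The tree has 3 branches from the ground vertex.
In Green Hackenbush, the Nim-value of a simple path of length k is k.
Branch 1: length 11, Nim-value = 11
Branch 2: length 4, Nim-value = 4
Branch 3: length 8, Nim-value = 8
Total Nim-value = XOR of all branch values:
0 XOR 11 = 11
11 XOR 4 = 15
15 XOR 8 = 7
Nim-value of the tree = 7

7


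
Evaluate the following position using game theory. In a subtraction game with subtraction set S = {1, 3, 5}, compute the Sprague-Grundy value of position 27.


The subtraction set is S = {1, 3, 5}.
G(k) = mex{ G(k - s) : s in S, s <= k }. We compute iteratively: G(0) = 0.
G(1) = mex({0}) = 1
G(2) = mex({1}) = 0
G(3) = mex({0}) = 1
G(4) = mex({1}) = 0
G(5) = mex({0}) = 1
G(6) = mex({1}) = 0
Observe that G(2)..G(6) = 0, 1, 0, 1, 0 repeats G(0)..G(4) = 0, 1, 0, 1, 0.
For k >= max(S) = 5, G(k) is determined by the previous 5 values G(k-5)..G(k-1); a window of 5 consecutive values has recurred shifted by 2, so by induction G(k + 2) = G(k) for all k >= 0: the sequence is periodic from the start with period 2.
One period: G(0..1) = 0, 1.
27 mod 2 = 1, so G(27) = G(1) = 1.

1


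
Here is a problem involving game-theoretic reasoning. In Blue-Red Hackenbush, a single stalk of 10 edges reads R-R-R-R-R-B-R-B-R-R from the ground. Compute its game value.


Edges (from ground): R-R-R-R-R-B-R-B-R-R
By Berlekamp's sign-expansion rule, a Blue-Red Hackenbush stalk has the value of the surreal number whose sign sequence is the edge sequence with B -> + and R -> -.
Sign sequence: -----+-+--
Trace the sign expansion in the surreal number tree, starting from 0:
Edge 1: R (sign -) -> bounds (-inf, 0), value = -1
Edge 2: R (sign -) -> bounds (-inf, -1), value = -2
Edge 3: R (sign -) -> bounds (-inf, -2), value = -3
Edge 4: R (sign -) -> bounds (-inf, -3), value = -4
Edge 5: R (sign -) -> bounds (-inf, -4), value = -5
Edge 6: B (sign +) -> bounds (-5, -4), value = -9/2
Edge 7: R (sign -) -> bounds (-5, -9/2), value = -19/4
Edge 8: B (sign +) -> bounds (-19/4, -9/2), value = -37/8
Edge 9: R (sign -) -> bounds (-19/4, -37/8), value = -75/16
Edge 10: R (sign -) -> bounds (-19/4, -75/16), value = -151/32
Game value = -151/32

-151/32


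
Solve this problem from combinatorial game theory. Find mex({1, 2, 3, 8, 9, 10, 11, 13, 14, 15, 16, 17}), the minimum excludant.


Set = {1, 2, 3, 8, 9, 10, 11, 13, 14, 15, 16, 17}
0 is NOT in the set. This is the mex.
mex = 0

0


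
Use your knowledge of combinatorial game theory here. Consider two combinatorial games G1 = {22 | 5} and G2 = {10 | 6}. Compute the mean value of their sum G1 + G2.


G1 = {22 | 5}, G2 = {10 | 6}
Each is a switch {a | b} with numbers a > b; its mean value is (a + b)/2, and mean value is additive over game sums: m(G1 + G2) = m(G1) + m(G2).
Mean of G1 = (22 + (5))/2 = 27/2 = 27/2
Mean of G2 = (10 + (6))/2 = 16/2 = 8
Mean of G1 + G2 = 27/2 + 8 = 43/2

43/2


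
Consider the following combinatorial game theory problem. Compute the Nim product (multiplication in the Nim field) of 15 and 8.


Nim multiplication is bilinear over XOR: (u XOR v) * w = (u*w) XOR (v*w).
So we split each operand into its bit components and XOR the pairwise Nim products.
15 = 1 + 2 + 4 + 8 (as XOR of powers of 2).
8 = 8 (as XOR of powers of 2).
Using the standard Nim-product table on single bits:
  2*2 = 3,   2*4 = 8,   2*8 = 12,
  4*4 = 6,   4*8 = 11,  8*8 = 13,
and  1*x = x (identity), k*l = l*k (commutative).
Pairwise Nim products:
  1 * 8 = 8
  2 * 8 = 12
  4 * 8 = 11
  8 * 8 = 13
XOR them: 8 XOR 12 XOR 11 XOR 13 = 2.
Result: 15 * 8 = 2 (in Nim).

2


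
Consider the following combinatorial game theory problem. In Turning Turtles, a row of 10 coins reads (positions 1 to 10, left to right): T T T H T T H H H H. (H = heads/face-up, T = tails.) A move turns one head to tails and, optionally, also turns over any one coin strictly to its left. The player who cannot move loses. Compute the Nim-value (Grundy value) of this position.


Coins: T T T H T T H H H H
Key fact: a single head at position k behaves exactly like a Nim heap of size k (turning it to T and optionally flipping a coin at j < k corresponds to moving the heap from k to j, or to 0), and heads combine as a disjunctive sum (two heads at the same place would cancel, matching j XOR j = 0). So the Nim-value is the XOR of the 1-indexed positions of the heads.
Face-up positions (1-indexed): [4, 7, 8, 9, 10]
XOR 0 with 4: 0 XOR 4 = 4
XOR 4 with 7: 4 XOR 7 = 3
XOR 3 with 8: 3 XOR 8 = 11
XOR 11 with 9: 11 XOR 9 = 2
XOR 2 with 10: 2 XOR 10 = 8
Nim-value = 8

8


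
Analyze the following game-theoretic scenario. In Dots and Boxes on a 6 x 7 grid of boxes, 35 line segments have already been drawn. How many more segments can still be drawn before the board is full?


Grid: 6 x 7 boxes, i.e. 7 rows and 8 columns of dots.
Horizontal edges: (rows + 1) * cols = 7 * 7 = 49
Vertical edges: rows * (cols + 1) = 6 * 8 = 48
Total edges: 49 + 48 = 97
Edges drawn: 35
Remaining: 97 - 35 = 62

62


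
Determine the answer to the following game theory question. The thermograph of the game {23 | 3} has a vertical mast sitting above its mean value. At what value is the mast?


Game = {23 | 3}, a switch {a | b} with numbers a > b.
Its thermograph has left wall a - t and right wall b + t, which meet at t = (a - b)/2, where both equal (a + b)/2. So the mast (mean value) is at (a + b)/2.
Mean = (23 + (3))/2 = 26/2 = 13

13


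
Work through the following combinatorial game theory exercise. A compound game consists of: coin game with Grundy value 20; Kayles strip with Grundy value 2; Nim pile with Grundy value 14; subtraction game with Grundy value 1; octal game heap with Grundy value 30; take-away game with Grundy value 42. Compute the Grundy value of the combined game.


By the Sprague-Grundy theorem, the Grundy value of a sum of games is the XOR of individual Grundy values.
coin game: Grundy value = 20. Running XOR: 0 XOR 20 = 20
Kayles strip: Grundy value = 2. Running XOR: 20 XOR 2 = 22
Nim pile: Grundy value = 14. Running XOR: 22 XOR 14 = 24
subtraction game: Grundy value = 1. Running XOR: 24 XOR 1 = 25
octal game heap: Grundy value = 30. Running XOR: 25 XOR 30 = 7
take-away game: Grundy value = 42. Running XOR: 7 XOR 42 = 45
The combined Grundy value is 45.

45


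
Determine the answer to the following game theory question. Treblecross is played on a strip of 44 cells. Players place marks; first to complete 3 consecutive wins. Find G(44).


Treblecross: place X on empty cells; 3-in-a-row wins.
Playing within two cells of an existing X lets the opponent win at once, so sensible play treats the cells i-2..i+2 around each X as dead. The player left with no safe cell loses, so this is a normal-play take-away game on strips of safe cells.
Placing X at cell i (0-indexed) of a strip of k safe cells leaves independent strips of sizes max(0, i-2) and max(0, k-i-3). Hence G(k) = mex{ G(max(0,i-2)) XOR G(max(0,k-i-3)) : 0 <= i < k }, with G(0) = 0.
G(1): splits (0,0):0^0=0 -> mex({0}) = 1
G(2): splits (0,0):0^0=0 -> mex({0}) = 1
G(3): splits (0,0):0^0=0 -> mex({0}) = 1
G(4): splits (0,1):0^1=1 (0,0):0^0=0 -> mex({0, 1}) = 2
G(5): splits (0,2):0^1=1 (0,1):0^1=1 (0,0):0^0=0 -> mex({0, 1}) = 2
G(6) = mex({1}) = 0
G(7) = mex({0, 1, 2}) = 3
G(8) = mex({0, 1, 2}) = 3
G(9) = mex({0, 2}) = 1
G(10) = mex({0, 2, 3}) = 1
G(11) = mex({0, 3}) = 1
G(12) = mex({1, 3}) = 0
G(13) = mex({0, 1, 2, 3}) = 4
G(14) = mex({0, 1, 2}) = 3
G(15) = mex({0, 1, 2}) = 3
G(16) = mex({0, 1, 2, 4}) = 3
G(17) = mex({0, 1, 3, 4}) = 2
G(18) = mex({0, 1, 3, 4}) = 2
G(19) = mex({0, 1, 3, 5}) = 2
G(20) = mex({0, 1, 2, 3, 5}) = 4
G(21) = mex({0, 1, 2, 3, 5}) = 4
G(22) = mex({1, 2, 6}) = 0
G(23) = mex({0, 1, 2, 3, 4, 6}) = 5
G(24) = mex({0, 1, 2, 3, 4}) = 5
G(25) = mex({0, 1, 3, 4, 7}) = 2
G(26) = mex({0, 1, 3, 4, 5, 7}) = 2
G(27) = mex({0, 1, 3, 5}) = 2
G(28) = mex({0, 1, 2, 5}) = 3
G(29) = mex({0, 1, 2, 4, 5, 6}) = 3
G(30) = mex({1, 2, 4, 6}) = 0
G(31) = mex({0, 1, 2, 3, 4, 6}) = 5
G(32) = mex({1, 2, 3, 4, 7}) = 0
G(33) = mex({0, 3, 7}) = 1
G(34) = mex({0, 2, 3, 5, 7}) = 1
G(35) = mex({0, 2, 3, 5, 6}) = 1
G(36) = mex({0, 1, 2, 5, 6}) = 3
G(37) = mex({0, 1, 2, 4, 5, 6}) = 3
G(38) = mex({0, 1, 2, 4}) = 3
G(39) = mex({0, 1, 2, 3, 4, 7}) = 5
G(40) = mex({0, 1, 2, 3, 4, 5, 7}) = 6
G(41) = mex({0, 1, 2, 3, 5, 7}) = 4
G(42) = mex({0, 1, 2, 3, 5, 6, 7}) = 4
G(43) = mex({0, 2, 3, 5, 6}) = 1
G(44) = mex({1, 2, 3, 4, 5, 6}) = 0
Therefore G(44) = 0.

0


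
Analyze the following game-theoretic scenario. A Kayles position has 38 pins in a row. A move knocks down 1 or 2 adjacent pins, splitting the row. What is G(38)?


Kayles: a move removes 1 or 2 adjacent pins from a contiguous row.
Removing pins from a row of k leaves two independent rows (a, b) with a + b = k - 1 (one pin) or a + b = k - 2 (two pins); an end removal gives a = 0.
By Sprague-Grundy, G(k) = mex{ G(a) XOR G(b) } over all these splits. G(0) = 0.
G(1): splits (0,0):0^0=0 -> mex({0}) = 1
G(2): splits (0,1):0^1=1 (0,0):0^0=0 -> mex({0, 1}) = 2
G(3): splits (0,2):0^2=2 (1,1):1^1=0 (0,1):0^1=1 -> mex({0, 1, 2}) = 3
G(4): splits (0,3):0^3=3 (1,2):1^2=3 (0,2):0^2=2 (1,1):1^1=0 -> mex({0, 2, 3}) = 1
G(5): splits (0,4):0^1=1 (1,3):1^3=2 (2,2):2^2=0 (0,3):0^3=3 (1,2):1^2=3 -> mex({0, 1, 2, 3}) = 4
G(6) = mex({0, 1, 2, 4}) = 3
G(7) = mex({0, 1, 3, 4, 5}) = 2
G(8) = mex({0, 2, 3, 5, 6}) = 1
G(9) = mex({0, 1, 2, 3, 6, 7}) = 4
G(10) = mex({0, 1, 3, 4, 5, 7}) = 2
G(11) = mex({0, 1, 2, 3, 4, 5}) = 6
G(12) = mex({0, 1, 2, 3, 5, 6, 7}) = 4
G(13) = mex({0, 2, 3, 4, 6, 7}) = 1
G(14) = mex({0, 1, 4, 5, 6, 7}) = 2
G(15) = mex({0, 1, 2, 3, 4, 5, 6}) = 7
G(16) = mex({0, 2, 3, 5, 6, 7}) = 1
G(17) = mex({0, 1, 2, 3, 5, 6, 7}) = 4
G(18) = mex({0, 1, 2, 4, 5, 6}) = 3
G(19) = mex({0, 1, 3, 4, 5, 7}) = 2
G(20) = mex({0, 2, 3, 4, 5, 6, 7}) = 1
G(21) = mex({0, 1, 2, 3, 5, 6, 7}) = 4
G(22) = mex({0, 1, 2, 3, 4, 5, 7}) = 6
G(23) = mex({0, 1, 2, 3, 4, 5, 6}) = 7
G(24) = mex({0, 1, 2, 3, 5, 6, 7}) = 4
G(25) = mex({0, 2, 3, 4, 6, 7}) = 1
G(26) = mex({0, 1, 3, 4, 5, 6, 7}) = 2
G(27) = mex({0, 1, 2, 3, 4, 5, 6, 7}) = 8
G(28) = mex({0, 1, 2, 3, 4, 6, 7, 8}) = 5
G(29) = mex({0, 1, 2, 3, 5, 6, 7, 8, 9}) = 4
G(30) = mex({0, 1, 2, 3, 4, 5, 6, 9, 10}) = 7
G(31) = mex({0, 1, 3, 4, 5, 7, 10, 11}) = 2
G(32) = mex({0, 2, 3, 4, 5, 6, 7, 9, 11}) = 1
G(33) = mex({0, 1, 2, 3, 4, 5, 6, 7, 9, 12}) = 8
G(34) = mex({0, 1, 2, 3, 4, 5, 7, 8, 11, 12}) = 6
G(35) = mex({0, 1, 2, 3, 4, 5, 6, 8, 9, 10, 11}) = 7
G(36) = mex({0, 1, 2, 3, 5, 6, 7, 9, 10}) = 4
G(37) = mex({0, 2, 3, 4, 6, 7, 9, 10, 11, 12}) = 1
G(38) = mex({0, 1, 3, 4, 5, 6, 7, 9, 10, 11, 12}) = 2
Therefore G(38) = 2.

2


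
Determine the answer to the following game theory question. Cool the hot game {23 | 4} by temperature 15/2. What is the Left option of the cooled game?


Original game: {23 | 4} (a switch {a | b} with a > b).
Cooling by t (for t below the temperature (a - b)/2 = 19/2) taxes each move by t: {a | b} cooled by t is {a - t | b + t}.
Cooling amount: t = 15/2
Cooled Left option: 23 - 15/2 = 31/2
Cooled Right option: 4 + 15/2 = 23/2
Cooled game: {31/2 | 23/2}
Left option = 31/2

31/2


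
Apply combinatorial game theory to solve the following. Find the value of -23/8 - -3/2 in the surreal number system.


x = -23/8, y = -3/2
Converting to common denominator: 8
x = -23/8, y = -12/8
x - y = -23/8 - -3/2 = -11/8

-11/8


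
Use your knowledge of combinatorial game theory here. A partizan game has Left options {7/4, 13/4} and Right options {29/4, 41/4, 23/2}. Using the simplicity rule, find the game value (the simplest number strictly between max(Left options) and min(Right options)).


Left options: {7/4, 13/4}, max = 13/4
Right options: {29/4, 41/4, 23/2}, min = 29/4
All options are numbers and max(Left) < min(Right), so by the simplicity theorem the value is the simplest (earliest-born) number strictly between 13/4 and 29/4.
Integers 4 through 7 all lie strictly between 13/4 and 29/4.
Among integers, the simplest (lowest birthday = smallest |n|; 0 is born on day 0, +-n on day n) is 4.
No non-integer in the interval can be simpler: if x is a non-integer in the interval, then floor(x) or ceil(x) also lies in the interval (the interval contains an integer), and both are proper prefixes of x's sign expansion, i.e. born earlier. So the game value is 4.
Game value = 4

4


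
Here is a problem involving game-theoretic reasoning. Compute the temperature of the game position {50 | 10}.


The game is {50 | 10}, a switch {a | b} with numbers a > b.
Cooling {a | b} by t gives {a - t | b + t}, which stops being hot when a - t = b + t, i.e. at t = (a - b)/2. So the temperature of a switch is (a - b)/2.
Temperature = (Left option - Right option) / 2
= (50 - (10)) / 2
= 40 / 2
= 20

20


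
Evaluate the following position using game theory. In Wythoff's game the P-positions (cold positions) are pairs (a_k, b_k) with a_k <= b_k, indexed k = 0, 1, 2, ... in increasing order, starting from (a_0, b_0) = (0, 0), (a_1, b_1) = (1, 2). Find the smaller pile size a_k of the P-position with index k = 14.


By Wythoff's theorem, a_k = floor(k * phi) and b_k = floor(k * phi^2) = a_k + k, where phi = (1 + sqrt(5))/2 is the golden ratio.
phi = (1 + sqrt(5))/2 = 1.618034
k = 14
k * phi = 14 * 1.618034 = 22.652476
a_14 = floor(k * phi) = 22

22


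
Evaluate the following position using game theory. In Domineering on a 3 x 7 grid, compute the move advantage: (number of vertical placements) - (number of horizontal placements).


Board is 3 x 7 (rows x cols).
Left (vertical) placements: (rows-1) * cols = 2 * 7 = 14
Right (horizontal) placements: rows * (cols-1) = 3 * 6 = 18
Advantage = Left - Right = 14 - 18 = -4

-4


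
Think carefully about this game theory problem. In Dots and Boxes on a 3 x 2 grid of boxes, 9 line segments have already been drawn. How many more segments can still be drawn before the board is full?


Grid: 3 x 2 boxes, i.e. 4 rows and 3 columns of dots.
Horizontal edges: (rows + 1) * cols = 4 * 2 = 8
Vertical edges: rows * (cols + 1) = 3 * 3 = 9
Total edges: 8 + 9 = 17
Edges drawn: 9
Remaining: 17 - 9 = 8

8


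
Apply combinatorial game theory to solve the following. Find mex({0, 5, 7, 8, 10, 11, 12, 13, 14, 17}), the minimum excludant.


Set = {0, 5, 7, 8, 10, 11, 12, 13, 14, 17}
0 is in the set.
1 is NOT in the set. This is the mex.
mex = 1

1


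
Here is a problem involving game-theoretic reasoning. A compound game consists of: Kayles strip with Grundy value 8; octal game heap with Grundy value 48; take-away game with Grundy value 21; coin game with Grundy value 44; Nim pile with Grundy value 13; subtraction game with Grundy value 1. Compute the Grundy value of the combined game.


By the Sprague-Grundy theorem, the Grundy value of a sum of games is the XOR of individual Grundy values.
Kayles strip: Grundy value = 8. Running XOR: 0 XOR 8 = 8
octal game heap: Grundy value = 48. Running XOR: 8 XOR 48 = 56
take-away game: Grundy value = 21. Running XOR: 56 XOR 21 = 45
coin game: Grundy value = 44. Running XOR: 45 XOR 44 = 1
Nim pile: Grundy value = 13. Running XOR: 1 XOR 13 = 12
subtraction game: Grundy value = 1. Running XOR: 12 XOR 1 = 13
The combined Grundy value is 13.

13


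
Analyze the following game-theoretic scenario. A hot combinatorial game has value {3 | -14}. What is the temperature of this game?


The game is {3 | -14}, a switch {a | b} with numbers a > b.
Cooling {a | b} by t gives {a - t | b + t}, which stops being hot when a - t = b + t, i.e. at t = (a - b)/2. So the temperature of a switch is (a - b)/2.
Temperature = (Left option - Right option) / 2
= (3 - (-14)) / 2
= 17 / 2
= 17/2

17/2


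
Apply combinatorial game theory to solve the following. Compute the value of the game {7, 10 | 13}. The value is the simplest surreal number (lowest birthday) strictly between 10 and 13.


Left options: {7, 10}, max = 10
Right options: {13}, min = 13
All options are numbers and max(Left) < min(Right), so by the simplicity theorem the value is the simplest (earliest-born) number strictly between 10 and 13.
Integers 11 through 12 all lie strictly between 10 and 13.
Among integers, the simplest (lowest birthday = smallest |n|; 0 is born on day 0, +-n on day n) is 11.
No non-integer in the interval can be simpler: if x is a non-integer in the interval, then floor(x) or ceil(x) also lies in the interval (the interval contains an integer), and both are proper prefixes of x's sign expansion, i.e. born earlier. So the game value is 11.
Game value = 11

11


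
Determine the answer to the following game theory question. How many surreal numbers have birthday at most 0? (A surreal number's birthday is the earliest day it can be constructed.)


Day 0: {|} = 0 is born. Count = 1.
Day n: the number of surreal numbers born by day n is 2^(n+1) - 1.
By day 0: 2^1 - 1 = 1
By day 0: 1 surreal numbers.

1


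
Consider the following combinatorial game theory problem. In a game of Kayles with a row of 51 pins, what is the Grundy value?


Kayles: a move removes 1 or 2 adjacent pins from a contiguous row.
Removing pins from a row of k leaves two independent rows (a, b) with a + b = k - 1 (one pin) or a + b = k - 2 (two pins); an end removal gives a = 0.
By Sprague-Grundy, G(k) = mex{ G(a) XOR G(b) } over all these splits. G(0) = 0.
G(1): splits (0,0):0^0=0 -> mex({0}) = 1
G(2): splits (0,1):0^1=1 (0,0):0^0=0 -> mex({0, 1}) = 2
G(3): splits (0,2):0^2=2 (1,1):1^1=0 (0,1):0^1=1 -> mex({0, 1, 2}) = 3
G(4): splits (0,3):0^3=3 (1,2):1^2=3 (0,2):0^2=2 (1,1):1^1=0 -> mex({0, 2, 3}) = 1
G(5): splits (0,4):0^1=1 (1,3):1^3=2 (2,2):2^2=0 (0,3):0^3=3 (1,2):1^2=3 -> mex({0, 1, 2, 3}) = 4
G(6) = mex({0, 1, 2, 4}) = 3
G(7) = mex({0, 1, 3, 4, 5}) = 2
G(8) = mex({0, 2, 3, 5, 6}) = 1
G(9) = mex({0, 1, 2, 3, 6, 7}) = 4
G(10) = mex({0, 1, 3, 4, 5, 7}) = 2
G(11) = mex({0, 1, 2, 3, 4, 5}) = 6
G(12) = mex({0, 1, 2, 3, 5, 6, 7}) = 4
G(13) = mex({0, 2, 3, 4, 6, 7}) = 1
G(14) = mex({0, 1, 4, 5, 6, 7}) = 2
G(15) = mex({0, 1, 2, 3, 4, 5, 6}) = 7
G(16) = mex({0, 2, 3, 5, 6, 7}) = 1
G(17) = mex({0, 1, 2, 3, 5, 6, 7}) = 4
G(18) = mex({0, 1, 2, 4, 5, 6}) = 3
G(19) = mex({0, 1, 3, 4, 5, 7}) = 2
G(20) = mex({0, 2, 3, 4, 5, 6, 7}) = 1
G(21) = mex({0, 1, 2, 3, 5, 6, 7}) = 4
G(22) = mex({0, 1, 2, 3, 4, 5, 7}) = 6
G(23) = mex({0, 1, 2, 3, 4, 5, 6}) = 7
G(24) = mex({0, 1, 2, 3, 5, 6, 7}) = 4
G(25) = mex({0, 2, 3, 4, 6, 7}) = 1
G(26) = mex({0, 1, 3, 4, 5, 6, 7}) = 2
G(27) = mex({0, 1, 2, 3, 4, 5, 6, 7}) = 8
G(28) = mex({0, 1, 2, 3, 4, 6, 7, 8}) = 5
G(29) = mex({0, 1, 2, 3, 5, 6, 7, 8, 9}) = 4
G(30) = mex({0, 1, 2, 3, 4, 5, 6, 9, 10}) = 7
G(31) = mex({0, 1, 3, 4, 5, 7, 10, 11}) = 2
G(32) = mex({0, 2, 3, 4, 5, 6, 7, 9, 11}) = 1
G(33) = mex({0, 1, 2, 3, 4, 5, 6, 7, 9, 12}) = 8
G(34) = mex({0, 1, 2, 3, 4, 5, 7, 8, 11, 12}) = 6
G(35) = mex({0, 1, 2, 3, 4, 5, 6, 8, 9, 10, 11}) = 7
G(36) = mex({0, 1, 2, 3, 5, 6, 7, 9, 10}) = 4
G(37) = mex({0, 2, 3, 4, 6, 7, 9, 10, 11, 12}) = 1
G(38) = mex({0, 1, 3, 4, 5, 6, 7, 9, 10, 11, 12}) = 2
G(39) = mex({0, 1, 2, 4, 5, 6, 7, 9, 10, 12, 14}) = 3
G(40) = mex({0, 2, 3, 4, 6, 7, 11, 12, 14}) = 1
G(41) = mex({0, 1, 2, 3, 5, 6, 7, 9, 10, 11, 12}) = 4
G(42) = mex({0, 1, 2, 3, 4, 5, 6, 9, 10}) = 7
G(43) = mex({0, 1, 3, 4, 5, 7, 9, 10, 12, 15}) = 2
G(44) = mex({0, 2, 3, 4, 5, 6, 7, 9, 10, 12, 15}) = 1
G(45) = mex({0, 1, 2, 3, 4, 5, 6, 7, 9, 10, 12, 14}) = 8
G(46) = mex({0, 1, 3, 4, 5, 7, 8, 11, 12, 14}) = 2
G(47) = mex({0, 1, 2, 3, 4, 5, 6, 8, 9, 10, 11, 12}) = 7
G(48) = mex({0, 1, 2, 3, 5, 6, 7, 9, 10}) = 4
G(49) = mex({0, 2, 3, 4, 6, 7, 9, 10, 11, 12, 15}) = 1
G(50) = mex({0, 1, 4, 5, 6, 7, 9, 11, 12, 14, 15}) = 2
G(51) = mex({0, 1, 2, 3, 4, 5, 6, 7, 9, 12, 14, 15}) = 8
Therefore G(51) = 8.

8


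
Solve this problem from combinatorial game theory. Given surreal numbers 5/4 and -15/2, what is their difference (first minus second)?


x = 5/4, y = -15/2
Converting to common denominator: 4
x = 5/4, y = -30/4
x - y = 5/4 - -15/2 = 35/4

35/4


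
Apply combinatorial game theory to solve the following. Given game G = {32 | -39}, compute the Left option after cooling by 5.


Original game: {32 | -39} (a switch {a | b} with a > b).
Cooling by t (for t below the temperature (a - b)/2 = 71/2) taxes each move by t: {a | b} cooled by t is {a - t | b + t}.
Cooling amount: t = 5
Cooled Left option: 32 - 5 = 27
Cooled Right option: -39 + 5 = -34
Cooled game: {27 | -34}
Left option = 27

27


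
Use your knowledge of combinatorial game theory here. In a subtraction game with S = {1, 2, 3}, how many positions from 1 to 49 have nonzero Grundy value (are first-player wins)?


Subtraction set S = {1, 2, 3}, so G(n) = n mod 4.
G(n) = 0 when n is a multiple of 4.
Multiples of 4 in [1, 49]: 12
N-positions (nonzero Grundy) = 49 - 12 = 37

37


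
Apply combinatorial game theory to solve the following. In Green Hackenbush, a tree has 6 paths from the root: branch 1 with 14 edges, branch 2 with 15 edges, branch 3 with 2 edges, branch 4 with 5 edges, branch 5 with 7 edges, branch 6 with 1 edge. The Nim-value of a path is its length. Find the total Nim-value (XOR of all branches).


The tree has 6 branches from the ground vertex.
In Green Hackenbush, the Nim-value of a simple path of length k is k.
Branch 1: length 14, Nim-value = 14
Branch 2: length 15, Nim-value = 15
Branch 3: length 2, Nim-value = 2
Branch 4: length 5, Nim-value = 5
Branch 5: length 7, Nim-value = 7
Branch 6: length 1, Nim-value = 1
Total Nim-value = XOR of all branch values:
0 XOR 14 = 14
14 XOR 15 = 1
1 XOR 2 = 3
3 XOR 5 = 6
6 XOR 7 = 1
1 XOR 1 = 0
Nim-value of the tree = 0

0


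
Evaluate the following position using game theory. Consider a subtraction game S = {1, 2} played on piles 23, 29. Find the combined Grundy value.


Subtraction set: {1, 2}
For this subtraction set, G(n) = n mod 3 (period = max + 1 = 3).
Pile 1 (size 23): G(23) = 23 mod 3 = 2
Pile 2 (size 29): G(29) = 29 mod 3 = 2
Total Grundy value = XOR of all: 2 XOR 2 = 0

0


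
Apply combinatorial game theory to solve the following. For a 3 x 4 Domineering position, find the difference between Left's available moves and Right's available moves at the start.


Board is 3 x 4 (rows x cols).
Left (vertical) placements: (rows-1) * cols = 2 * 4 = 8
Right (horizontal) placements: rows * (cols-1) = 3 * 3 = 9
Advantage = Left - Right = 8 - 9 = -1

-1


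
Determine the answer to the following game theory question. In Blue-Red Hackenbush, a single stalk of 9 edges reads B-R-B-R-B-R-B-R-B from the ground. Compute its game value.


Edges (from ground): B-R-B-R-B-R-B-R-B
By Berlekamp's sign-expansion rule, a Blue-Red Hackenbush stalk has the value of the surreal number whose sign sequence is the edge sequence with B -> + and R -> -.
Sign sequence: +-+-+-+-+
Trace the sign expansion in the surreal number tree, starting from 0:
Edge 1: B (sign +) -> bounds (0, +inf), value = 1
Edge 2: R (sign -) -> bounds (0, 1), value = 1/2
Edge 3: B (sign +) -> bounds (1/2, 1), value = 3/4
Edge 4: R (sign -) -> bounds (1/2, 3/4), value = 5/8
Edge 5: B (sign +) -> bounds (5/8, 3/4), value = 11/16
Edge 6: R (sign -) -> bounds (5/8, 11/16), value = 21/32
Edge 7: B (sign +) -> bounds (21/32, 11/16), value = 43/64
Edge 8: R (sign -) -> bounds (21/32, 43/64), value = 85/128
Edge 9: B (sign +) -> bounds (85/128, 43/64), value = 171/256
Game value = 171/256

171/256


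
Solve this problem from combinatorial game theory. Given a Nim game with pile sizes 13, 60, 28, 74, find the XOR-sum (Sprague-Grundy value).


We need the XOR (exclusive or) of all pile sizes.
After XOR-ing pile 1 (size 13): 0 XOR 13 = 13
After XOR-ing pile 2 (size 60): 13 XOR 60 = 49
After XOR-ing pile 3 (size 28): 49 XOR 28 = 45
After XOR-ing pile 4 (size 74): 45 XOR 74 = 103
The Nim-value of this position is 103.

103


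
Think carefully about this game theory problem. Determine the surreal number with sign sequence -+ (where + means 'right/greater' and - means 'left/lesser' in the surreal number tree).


Sign expansion: -+
Rule: track bounds (lo, hi), initially (-inf, +inf). On '+', the current value becomes lo and we move to the simplest number in (value, hi): value + 1 if hi = +inf, otherwise the midpoint (value + hi)/2. On '-', the current value becomes hi and we move to value - 1 if lo = -inf, otherwise the midpoint (lo + value)/2.
Start at 0.
Step 1: sign = -, move left. Bounds: (-inf, 0). Value = -1
Step 2: sign = +, move right. Bounds: (-1, 0). Value = -1/2
The surreal number with sign expansion -+ is -1/2.

-1/2


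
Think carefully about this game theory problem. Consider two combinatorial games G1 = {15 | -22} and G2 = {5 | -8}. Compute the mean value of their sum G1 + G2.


G1 = {15 | -22}, G2 = {5 | -8}
Each is a switch {a | b} with numbers a > b; its mean value is (a + b)/2, and mean value is additive over game sums: m(G1 + G2) = m(G1) + m(G2).
Mean of G1 = (15 + (-22))/2 = -7/2 = -7/2
Mean of G2 = (5 + (-8))/2 = -3/2 = -3/2
Mean of G1 + G2 = -7/2 + -3/2 = -5

-5


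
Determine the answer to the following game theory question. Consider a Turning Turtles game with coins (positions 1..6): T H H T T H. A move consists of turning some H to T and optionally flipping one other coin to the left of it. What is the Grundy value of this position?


Coins: T H H T T H
Key fact: a single head at position k behaves exactly like a Nim heap of size k (turning it to T and optionally flipping a coin at j < k corresponds to moving the heap from k to j, or to 0), and heads combine as a disjunctive sum (two heads at the same place would cancel, matching j XOR j = 0). So the Nim-value is the XOR of the 1-indexed positions of the heads.
Face-up positions (1-indexed): [2, 3, 6]
XOR 0 with 2: 0 XOR 2 = 2
XOR 2 with 3: 2 XOR 3 = 1
XOR 1 with 6: 1 XOR 6 = 7
Nim-value = 7

7


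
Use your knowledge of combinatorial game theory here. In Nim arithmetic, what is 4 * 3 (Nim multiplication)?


Nim multiplication is bilinear over XOR: (u XOR v) * w = (u*w) XOR (v*w).
So we split each operand into its bit components and XOR the pairwise Nim products.
4 = 4 (as XOR of powers of 2).
3 = 1 + 2 (as XOR of powers of 2).
Using the standard Nim-product table on single bits:
  2*2 = 3,   2*4 = 8,   2*8 = 12,
  4*4 = 6,   4*8 = 11,  8*8 = 13,
and  1*x = x (identity), k*l = l*k (commutative).
Pairwise Nim products:
  4 * 1 = 4
  4 * 2 = 8
XOR them: 4 XOR 8 = 12.
Result: 4 * 3 = 12 (in Nim).

12


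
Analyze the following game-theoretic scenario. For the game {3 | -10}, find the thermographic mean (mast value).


Game = {3 | -10}, a switch {a | b} with numbers a > b.
Its thermograph has left wall a - t and right wall b + t, which meet at t = (a - b)/2, where both equal (a + b)/2. So the mast (mean value) is at (a + b)/2.
Mean = (3 + (-10))/2 = -7/2 = -7/2

-7/2


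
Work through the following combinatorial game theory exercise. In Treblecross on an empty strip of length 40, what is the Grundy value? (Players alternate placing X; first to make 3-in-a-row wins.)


Treblecross: place X on empty cells; 3-in-a-row wins.
Playing within two cells of an existing X lets the opponent win at once, so sensible play treats the cells i-2..i+2 around each X as dead. The player left with no safe cell loses, so this is a normal-play take-away game on strips of safe cells.
Placing X at cell i (0-indexed) of a strip of k safe cells leaves independent strips of sizes max(0, i-2) and max(0, k-i-3). Hence G(k) = mex{ G(max(0,i-2)) XOR G(max(0,k-i-3)) : 0 <= i < k }, with G(0) = 0.
G(1): splits (0,0):0^0=0 -> mex({0}) = 1
G(2): splits (0,0):0^0=0 -> mex({0}) = 1
G(3): splits (0,0):0^0=0 -> mex({0}) = 1
G(4): splits (0,1):0^1=1 (0,0):0^0=0 -> mex({0, 1}) = 2
G(5): splits (0,2):0^1=1 (0,1):0^1=1 (0,0):0^0=0 -> mex({0, 1}) = 2
G(6) = mex({1}) = 0
G(7) = mex({0, 1, 2}) = 3
G(8) = mex({0, 1, 2}) = 3
G(9) = mex({0, 2}) = 1
G(10) = mex({0, 2, 3}) = 1
G(11) = mex({0, 3}) = 1
G(12) = mex({1, 3}) = 0
G(13) = mex({0, 1, 2, 3}) = 4
G(14) = mex({0, 1, 2}) = 3
G(15) = mex({0, 1, 2}) = 3
G(16) = mex({0, 1, 2, 4}) = 3
G(17) = mex({0, 1, 3, 4}) = 2
G(18) = mex({0, 1, 3, 4}) = 2
G(19) = mex({0, 1, 3, 5}) = 2
G(20) = mex({0, 1, 2, 3, 5}) = 4
G(21) = mex({0, 1, 2, 3, 5}) = 4
G(22) = mex({1, 2, 6}) = 0
G(23) = mex({0, 1, 2, 3, 4, 6}) = 5
G(24) = mex({0, 1, 2, 3, 4}) = 5
G(25) = mex({0, 1, 3, 4, 7}) = 2
G(26) = mex({0, 1, 3, 4, 5, 7}) = 2
G(27) = mex({0, 1, 3, 5}) = 2
G(28) = mex({0, 1, 2, 5}) = 3
G(29) = mex({0, 1, 2, 4, 5, 6}) = 3
G(30) = mex({1, 2, 4, 6}) = 0
G(31) = mex({0, 1, 2, 3, 4, 6}) = 5
G(32) = mex({1, 2, 3, 4, 7}) = 0
G(33) = mex({0, 3, 7}) = 1
G(34) = mex({0, 2, 3, 5, 7}) = 1
G(35) = mex({0, 2, 3, 5, 6}) = 1
G(36) = mex({0, 1, 2, 5, 6}) = 3
G(37) = mex({0, 1, 2, 4, 5, 6}) = 3
G(38) = mex({0, 1, 2, 4}) = 3
G(39) = mex({0, 1, 2, 3, 4, 7}) = 5
G(40) = mex({0, 1, 2, 3, 4, 5, 7}) = 6
Therefore G(40) = 6.

6


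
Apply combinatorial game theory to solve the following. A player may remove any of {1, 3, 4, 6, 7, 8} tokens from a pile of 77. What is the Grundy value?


The subtraction set is S = {1, 3, 4, 6, 7, 8}.
G(k) = mex{ G(k - s) : s in S, s <= k }. We compute iteratively: G(0) = 0.
G(1) = mex({0}) = 1
G(2) = mex({1}) = 0
G(3) = mex({0}) = 1
G(4) = mex({0, 1}) = 2
G(5) = mex({0, 1, 2}) = 3
G(6) = mex({0, 1, 3}) = 2
G(7) = mex({0, 1, 2}) = 3
G(8) = mex({0, 1, 2, 3}) = 4
G(9) = mex({0, 1, 2, 3, 4}) = 5
G(10) = mex({0, 1, 2, 3, 5}) = 4
G(11) = mex({1, 2, 3, 4}) = 0
G(12) = mex({0, 2, 3, 4, 5}) = 1
G(13) = mex({1, 2, 3, 4, 5}) = 0
G(14) = mex({0, 2, 3, 4}) = 1
G(15) = mex({0, 1, 3, 4, 5}) = 2
G(16) = mex({0, 1, 2, 4, 5}) = 3
G(17) = mex({0, 1, 3, 4, 5}) = 2
G(18) = mex({0, 1, 2, 4}) = 3
Observe that G(11)..G(18) = 0, 1, 0, 1, 2, 3, 2, 3 repeats G(0)..G(7) = 0, 1, 0, 1, 2, 3, 2, 3.
For k >= max(S) = 8, G(k) is determined by the previous 8 values G(k-8)..G(k-1); a window of 8 consecutive values has recurred shifted by 11, so by induction G(k + 11) = G(k) for all k >= 0: the sequence is periodic from the start with period 11.
One period: G(0..10) = 0, 1, 0, 1, 2, 3, 2, 3, 4, 5, 4.
77 mod 11 = 0, so G(77) = G(0) = 0.

0


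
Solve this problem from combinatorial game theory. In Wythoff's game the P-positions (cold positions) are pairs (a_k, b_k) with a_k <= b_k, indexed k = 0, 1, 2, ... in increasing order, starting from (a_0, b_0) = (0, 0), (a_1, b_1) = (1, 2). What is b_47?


By Wythoff's theorem, a_k = floor(k * phi) and b_k = floor(k * phi^2) = a_k + k, where phi = (1 + sqrt(5))/2 is the golden ratio.
phi = (1 + sqrt(5))/2 = 1.618034
phi^2 = phi + 1 = 2.618034
k = 47
k * phi^2 = 47 * 2.618034 = 123.047597
b_47 = floor(k * phi^2) = 123 (check: a_47 + k = 76 + 47 = 123)

123


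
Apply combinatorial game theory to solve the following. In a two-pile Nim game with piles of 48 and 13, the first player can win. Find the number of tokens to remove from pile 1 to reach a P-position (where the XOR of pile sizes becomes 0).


Piles: 48 and 13
Current XOR: 48 XOR 13 = 61 (non-zero, so this is an N-position).
To make the XOR zero, we need to find a move that balances the piles.
For pile 1 (size 48): target = 48 XOR 61 = 13
We reduce pile 1 from 48 to 13.
Tokens removed: 48 - 13 = 35
Verification: 13 XOR 13 = 0

35


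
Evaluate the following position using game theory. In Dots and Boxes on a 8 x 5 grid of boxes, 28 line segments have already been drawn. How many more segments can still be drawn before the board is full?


Grid: 8 x 5 boxes, i.e. 9 rows and 6 columns of dots.
Horizontal edges: (rows + 1) * cols = 9 * 5 = 45
Vertical edges: rows * (cols + 1) = 8 * 6 = 48
Total edges: 45 + 48 = 93
Edges drawn: 28
Remaining: 93 - 28 = 65

65


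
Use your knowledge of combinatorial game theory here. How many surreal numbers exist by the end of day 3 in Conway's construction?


Day 0: {|} = 0 is born. Count = 1.
Day n: the number of surreal numbers born by day n is 2^(n+1) - 1.
By day 0: 2^1 - 1 = 1
By day 1: 2^2 - 1 = 3
By day 2: 2^3 - 1 = 7
By day 3: 2^4 - 1 = 15
By day 3: 15 surreal numbers.

15


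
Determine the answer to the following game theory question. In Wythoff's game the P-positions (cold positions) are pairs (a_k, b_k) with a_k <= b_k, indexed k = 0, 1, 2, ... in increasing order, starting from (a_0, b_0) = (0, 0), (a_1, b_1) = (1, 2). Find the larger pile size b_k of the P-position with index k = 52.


By Wythoff's theorem, a_k = floor(k * phi) and b_k = floor(k * phi^2) = a_k + k, where phi = (1 + sqrt(5))/2 is the golden ratio.
phi = (1 + sqrt(5))/2 = 1.618034
phi^2 = phi + 1 = 2.618034
k = 52
k * phi^2 = 52 * 2.618034 = 136.137767
b_52 = floor(k * phi^2) = 136 (check: a_52 + k = 84 + 52 = 136)

136


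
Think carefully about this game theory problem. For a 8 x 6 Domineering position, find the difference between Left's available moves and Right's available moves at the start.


Board is 8 x 6 (rows x cols).
Left (vertical) placements: (rows-1) * cols = 7 * 6 = 42
Right (horizontal) placements: rows * (cols-1) = 8 * 5 = 40
Advantage = Left - Right = 42 - 40 = 2

2


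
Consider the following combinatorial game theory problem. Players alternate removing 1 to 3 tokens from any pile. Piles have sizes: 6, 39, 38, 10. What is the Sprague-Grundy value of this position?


Subtraction set: {1, 2, 3}
For this subtraction set, G(n) = n mod 4 (period = max + 1 = 4).
Pile 1 (size 6): G(6) = 6 mod 4 = 2
Pile 2 (size 39): G(39) = 39 mod 4 = 3
Pile 3 (size 38): G(38) = 38 mod 4 = 2
Pile 4 (size 10): G(10) = 10 mod 4 = 2
Total Grundy value = XOR of all: 2 XOR 3 XOR 2 XOR 2 = 1

1


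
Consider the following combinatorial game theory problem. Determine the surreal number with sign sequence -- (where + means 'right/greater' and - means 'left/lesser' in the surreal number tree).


Sign expansion: --
Rule: track bounds (lo, hi), initially (-inf, +inf). On '+', the current value becomes lo and we move to the simplest number in (value, hi): value + 1 if hi = +inf, otherwise the midpoint (value + hi)/2. On '-', the current value becomes hi and we move to value - 1 if lo = -inf, otherwise the midpoint (lo + value)/2.
Start at 0.
Step 1: sign = -, move left. Bounds: (-inf, 0). Value = -1
Step 2: sign = -, move left. Bounds: (-inf, -1). Value = -2
The surreal number with sign expansion -- is -2.

-2


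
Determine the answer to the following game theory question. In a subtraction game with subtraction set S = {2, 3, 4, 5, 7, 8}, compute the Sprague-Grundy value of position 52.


The subtraction set is S = {2, 3, 4, 5, 7, 8}.
G(k) = mex{ G(k - s) : s in S, s <= k }. We compute iteratively: G(0) = 0.
G(1) = mex({}) = 0
G(2) = mex({0}) = 1
G(3) = mex({0}) = 1
G(4) = mex({0, 1}) = 2
G(5) = mex({0, 1}) = 2
G(6) = mex({0, 1, 2}) = 3
G(7) = mex({0, 1, 2}) = 3
G(8) = mex({0, 1, 2, 3}) = 4
G(9) = mex({0, 1, 2, 3}) = 4
G(10) = mex({1, 2, 3, 4}) = 0
G(11) = mex({1, 2, 3, 4}) = 0
G(12) = mex({0, 2, 3, 4}) = 1
G(13) = mex({0, 2, 3, 4}) = 1
G(14) = mex({0, 1, 3, 4}) = 2
G(15) = mex({0, 1, 3, 4}) = 2
G(16) = mex({0, 1, 2, 4}) = 3
G(17) = mex({0, 1, 2, 4}) = 3
Observe that G(10)..G(17) = 0, 0, 1, 1, 2, 2, 3, 3 repeats G(0)..G(7) = 0, 0, 1, 1, 2, 2, 3, 3.
For k >= max(S) = 8, G(k) is determined by the previous 8 values G(k-8)..G(k-1); a window of 8 consecutive values has recurred shifted by 10, so by induction G(k + 10) = G(k) for all k >= 0: the sequence is periodic from the start with period 10.
One period: G(0..9) = 0, 0, 1, 1, 2, 2, 3, 3, 4, 4.
52 mod 10 = 2, so G(52) = G(2) = 1.

1


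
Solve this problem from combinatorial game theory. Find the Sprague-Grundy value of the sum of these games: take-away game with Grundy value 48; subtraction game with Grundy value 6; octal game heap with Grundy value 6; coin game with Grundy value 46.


By the Sprague-Grundy theorem, the Grundy value of a sum of games is the XOR of individual Grundy values.
take-away game: Grundy value = 48. Running XOR: 0 XOR 48 = 48
subtraction game: Grundy value = 6. Running XOR: 48 XOR 6 = 54
octal game heap: Grundy value = 6. Running XOR: 54 XOR 6 = 48
coin game: Grundy value = 46. Running XOR: 48 XOR 46 = 30
The combined Grundy value is 30.

30


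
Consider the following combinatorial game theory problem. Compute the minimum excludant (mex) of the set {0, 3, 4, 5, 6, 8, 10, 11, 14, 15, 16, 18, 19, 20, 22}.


Set = {0, 3, 4, 5, 6, 8, 10, 11, 14, 15, 16, 18, 19, 20, 22}
0 is in the set.
1 is NOT in the set. This is the mex.
mex = 1

1


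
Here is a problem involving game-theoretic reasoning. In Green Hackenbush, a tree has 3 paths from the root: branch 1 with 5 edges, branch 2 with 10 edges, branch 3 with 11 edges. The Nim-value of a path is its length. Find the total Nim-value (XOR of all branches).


The tree has 3 branches from the ground vertex.
In Green Hackenbush, the Nim-value of a simple path of length k is k.
Branch 1: length 5, Nim-value = 5
Branch 2: length 10, Nim-value = 10
Branch 3: length 11, Nim-value = 11
Total Nim-value = XOR of all branch values:
0 XOR 5 = 5
5 XOR 10 = 15
15 XOR 11 = 4
Nim-value of the tree = 4

4


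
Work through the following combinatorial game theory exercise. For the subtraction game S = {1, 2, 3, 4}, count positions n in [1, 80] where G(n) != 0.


Subtraction set S = {1, 2, 3, 4}, so G(n) = n mod 5.
G(n) = 0 when n is a multiple of 5.
Multiples of 5 in [1, 80]: 16
N-positions (nonzero Grundy) = 80 - 16 = 64

64


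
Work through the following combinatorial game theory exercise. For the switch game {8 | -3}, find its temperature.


The game is {8 | -3}, a switch {a | b} with numbers a > b.
Cooling {a | b} by t gives {a - t | b + t}, which stops being hot when a - t = b + t, i.e. at t = (a - b)/2. So the temperature of a switch is (a - b)/2.
Temperature = (Left option - Right option) / 2
= (8 - (-3)) / 2
= 11 / 2
= 11/2

11/2


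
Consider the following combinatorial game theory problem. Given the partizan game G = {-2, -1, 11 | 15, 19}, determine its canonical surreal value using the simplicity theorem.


Left options: {-2, -1, 11}, max = 11
Right options: {15, 19}, min = 15
All options are numbers and max(Left) < min(Right), so by the simplicity theorem the value is the simplest (earliest-born) number strictly between 11 and 15.
Integers 12 through 14 all lie strictly between 11 and 15.
Among integers, the simplest (lowest birthday = smallest |n|; 0 is born on day 0, +-n on day n) is 12.
No non-integer in the interval can be simpler: if x is a non-integer in the interval, then floor(x) or ceil(x) also lies in the interval (the interval contains an integer), and both are proper prefixes of x's sign expansion, i.e. born earlier. So the game value is 12.
Game value = 12

12


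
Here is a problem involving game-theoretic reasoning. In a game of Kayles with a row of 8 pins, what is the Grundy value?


Kayles: a move removes 1 or 2 adjacent pins from a contiguous row.
Removing pins from a row of k leaves two independent rows (a, b) with a + b = k - 1 (one pin) or a + b = k - 2 (two pins); an end removal gives a = 0.
By Sprague-Grundy, G(k) = mex{ G(a) XOR G(b) } over all these splits. G(0) = 0.
G(1): splits (0,0):0^0=0 -> mex({0}) = 1
G(2): splits (0,1):0^1=1 (0,0):0^0=0 -> mex({0, 1}) = 2
G(3): splits (0,2):0^2=2 (1,1):1^1=0 (0,1):0^1=1 -> mex({0, 1, 2}) = 3
G(4): splits (0,3):0^3=3 (1,2):1^2=3 (0,2):0^2=2 (1,1):1^1=0 -> mex({0, 2, 3}) = 1
G(5): splits (0,4):0^1=1 (1,3):1^3=2 (2,2):2^2=0 (0,3):0^3=3 (1,2):1^2=3 -> mex({0, 1, 2, 3}) = 4
G(6) = mex({0, 1, 2, 4}) = 3
G(7) = mex({0, 1, 3, 4, 5}) = 2
G(8) = mex({0, 2, 3, 5, 6}) = 1
Therefore G(8) = 1.

1
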